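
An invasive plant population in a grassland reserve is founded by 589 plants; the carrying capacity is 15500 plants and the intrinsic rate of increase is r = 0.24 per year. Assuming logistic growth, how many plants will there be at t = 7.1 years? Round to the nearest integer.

A = (K − N₀)/N₀ = (15500 − 589)/589 = 25.316.
N(t) = K/(1 + A·e^(−rt)) = 15500/(1 + 25.316×e^(−0.24×7.1)).
e^(−1.704) = 0.18195; denominator = 1 + 25.316×0.18195 = 5.6063.
N = 15500/5.6063 = 2764.74.

2765 plants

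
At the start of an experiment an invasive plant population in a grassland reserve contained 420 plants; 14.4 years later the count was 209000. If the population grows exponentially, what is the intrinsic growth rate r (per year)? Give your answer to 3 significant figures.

From N(t) = N₀·e^(rt): e^(r·14.4) = 209000/420 = 497.62.
r·14.4 = ln(497.62) = 6.2098, so r = 6.2098/14.4 = 0.43124.

0.431 per year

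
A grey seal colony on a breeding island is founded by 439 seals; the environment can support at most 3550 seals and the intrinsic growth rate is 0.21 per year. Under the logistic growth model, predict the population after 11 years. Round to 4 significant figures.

A = (K − N₀)/N₀ = (3550 − 439)/439 = 7.0866.
N(t) = K/(1 + A·e^(−rt)) = 3550/(1 + 7.0866×e^(−0.21×11)).
e^(−2.31) = 0.099261; denominator = 1 + 7.0866×0.099261 = 1.7034.
N = 3550/1.7034 = 2084.04.

2084 seals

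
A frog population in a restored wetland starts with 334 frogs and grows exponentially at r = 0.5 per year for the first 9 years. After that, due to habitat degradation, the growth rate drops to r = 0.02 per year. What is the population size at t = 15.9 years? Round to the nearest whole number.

Phase 1: N(9) = 334·e^(0.5×9) = 334·e^4.5 = 30065.7.
Phase 2 runs for 15.9 − 9 = 6.9 years at r = 0.02.
N(15.9) = 30065.7·e^(0.02×6.9) = 30065.7·e^0.138 = 34514.7.

34515 frogs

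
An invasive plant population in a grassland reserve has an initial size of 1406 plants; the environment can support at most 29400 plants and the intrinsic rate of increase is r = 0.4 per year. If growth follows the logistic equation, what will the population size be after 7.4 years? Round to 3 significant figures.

A = (K − N₀)/N₀ = (29400 − 1406)/1406 = 19.91.
N(t) = K/(1 + A·e^(−rt)) = 29400/(1 + 19.91×e^(−0.4×7.4)).
e^(−2.96) = 0.051819; denominator = 1 + 19.91×0.051819 = 2.0317.
N = 29400/2.0317 = 14470.4.

14500 plants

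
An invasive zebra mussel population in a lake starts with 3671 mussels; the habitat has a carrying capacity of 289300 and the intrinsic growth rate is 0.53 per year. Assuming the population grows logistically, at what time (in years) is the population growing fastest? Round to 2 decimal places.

Logistic growth is fastest at N = K/2 = 144650.
A = (K − N₀)/N₀ = 77.807. Set K/(1 + A·e^(−rt)) = K/2 → A·e^(−rt) = 1.
e^(−0.53t) = 1/77.807 = 0.0128523, so t = ln(77.807)/0.53 = 4.3542/0.53 = 8.2155.

8.22 years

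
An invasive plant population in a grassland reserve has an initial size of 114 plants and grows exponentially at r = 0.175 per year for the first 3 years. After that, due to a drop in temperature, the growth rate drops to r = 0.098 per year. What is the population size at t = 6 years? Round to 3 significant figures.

259 plants

Phase 1: N(3) = 114·e^(0.175×3) = 114·e^0.525 = 192.712.
Phase 2 runs for 6 − 3 = 3 years at r = 0.098.
N(6) = 192.712·e^(0.098×3) = 192.712·e^0.294 = 258.578.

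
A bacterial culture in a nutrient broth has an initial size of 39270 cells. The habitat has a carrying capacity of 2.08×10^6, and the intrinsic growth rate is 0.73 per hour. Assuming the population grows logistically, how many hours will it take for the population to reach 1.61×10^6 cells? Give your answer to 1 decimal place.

7.1 hours

A = (K − N₀)/N₀ = (2.08×10^6 − 39270)/39270 = 51.967.
Solve 2.08×10^6/(1 + 51.967·e^(−0.73t)) = 1.61×10^6: 1 + 51.967·e^(−0.73t) = 1.2919, so e^(−0.73t) = 0.00561756.
−0.73·t = ln(0.00561756) = -5.1819, so t = 5.1819/0.73 = 7.0984.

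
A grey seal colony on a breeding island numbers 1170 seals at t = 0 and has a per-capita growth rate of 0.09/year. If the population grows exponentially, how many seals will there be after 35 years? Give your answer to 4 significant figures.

N(t) = N₀·e^(rt) = 1170 × e^(0.09×35) = 1170 × e^3.15.
e^3.15 ≈ 23.336, so N ≈ 1170 × 23.336 = 27303.2.

27300 seals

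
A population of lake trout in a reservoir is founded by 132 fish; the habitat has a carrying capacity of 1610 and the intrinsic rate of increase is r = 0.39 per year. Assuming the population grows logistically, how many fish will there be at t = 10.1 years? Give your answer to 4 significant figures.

1322 fish

A = (K − N₀)/N₀ = (1610 − 132)/132 = 11.197.
N(t) = K/(1 + A·e^(−rt)) = 1610/(1 + 11.197×e^(−0.39×10.1)).
e^(−3.939) = 0.019468; denominator = 1 + 11.197×0.019468 = 1.218.
N = 1610/1.218 = 1321.86.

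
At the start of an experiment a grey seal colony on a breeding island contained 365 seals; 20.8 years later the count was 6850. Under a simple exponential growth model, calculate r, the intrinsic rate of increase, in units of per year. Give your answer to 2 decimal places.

From N(t) = N₀·e^(rt): e^(r·20.8) = 6850/365 = 18.767.
r·20.8 = ln(18.767) = 2.9321, so r = 2.9321/20.8 = 0.14097.

0.14 per year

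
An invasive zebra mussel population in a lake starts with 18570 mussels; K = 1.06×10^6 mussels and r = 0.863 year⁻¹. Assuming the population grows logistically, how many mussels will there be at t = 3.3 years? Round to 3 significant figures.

A = (K − N₀)/N₀ = (1.06×10^6 − 18570)/18570 = 56.081.
N(t) = K/(1 + A·e^(−rt)) = 1.06×10^6/(1 + 56.081×e^(−0.863×3.3)).
e^(−2.848) = 0.057966; denominator = 1 + 56.081×0.057966 = 4.2508.
N = 1.06×10^6/4.2508 = 249365.

249000 mussels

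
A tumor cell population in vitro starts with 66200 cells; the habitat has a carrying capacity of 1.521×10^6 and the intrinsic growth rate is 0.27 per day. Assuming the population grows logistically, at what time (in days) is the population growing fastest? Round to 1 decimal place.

Logistic growth is fastest at N = K/2 = 760500.
A = (K − N₀)/N₀ = 21.976. Set K/(1 + A·e^(−rt)) = K/2 → A·e^(−rt) = 1.
e^(−0.27t) = 1/21.976 = 0.0455045, so t = ln(21.976)/0.27 = 3.0899/0.27 = 11.444.

11.4 days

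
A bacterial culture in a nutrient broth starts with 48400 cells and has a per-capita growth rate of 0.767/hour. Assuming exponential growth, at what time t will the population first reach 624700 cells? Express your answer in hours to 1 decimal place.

3.3 hours

Set N₀·e^(rt) = 624700: e^(0.767·t) = 624700/48400 = 12.907.
0.767·t = ln(12.907) = 2.5578, so t = 2.5578/0.767 = 3.3348.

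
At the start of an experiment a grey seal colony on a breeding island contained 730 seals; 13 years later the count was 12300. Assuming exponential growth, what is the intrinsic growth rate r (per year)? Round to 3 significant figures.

0.217 per year

From N(t) = N₀·e^(rt): e^(r·13) = 12300/730 = 16.849.
r·13 = ln(16.849) = 2.8243, so r = 2.8243/13 = 0.21725.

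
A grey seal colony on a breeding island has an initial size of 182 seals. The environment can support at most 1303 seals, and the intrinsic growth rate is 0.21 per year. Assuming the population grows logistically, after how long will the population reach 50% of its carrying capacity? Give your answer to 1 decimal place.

A = (K − N₀)/N₀ = (1303 − 182)/182 = 6.1593.
Solve 1303/(1 + 6.1593·e^(−0.21t)) = 651.5: 1 + 6.1593·e^(−0.21t) = 2, so e^(−0.21t) = 0.162355.
−0.21·t = ln(0.162355) = -1.818, so t = 1.818/0.21 = 8.657.

8.7 years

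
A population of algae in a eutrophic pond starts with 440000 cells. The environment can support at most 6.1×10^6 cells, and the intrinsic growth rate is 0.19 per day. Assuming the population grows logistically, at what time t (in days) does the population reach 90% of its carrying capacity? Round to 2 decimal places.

25.01 days

A = (K − N₀)/N₀ = (6.1×10^6 − 440000)/440000 = 12.864.
Solve 6.1×10^6/(1 + 12.864·e^(−0.19t)) = 5.49×10^6: 1 + 12.864·e^(−0.19t) = 1.1111, so e^(−0.19t) = 0.00863761.
−0.19·t = ln(0.00863761) = -4.7516, so t = 4.7516/0.19 = 25.009.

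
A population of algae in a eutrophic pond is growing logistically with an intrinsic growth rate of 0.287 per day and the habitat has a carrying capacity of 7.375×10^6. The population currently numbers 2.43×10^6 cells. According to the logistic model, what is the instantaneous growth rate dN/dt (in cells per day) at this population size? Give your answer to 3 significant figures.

dN/dt = rN(1 − N/K) = 0.287 × 2.43×10^6 × (1 − 2.43×10^6/7.375×10^6).
1 − 2.43×10^6/7.375×10^6 = 0.67051; dN/dt = 0.287 × 2.43×10^6 × 0.67051 = 4.67619×10^5.

468000 cells per day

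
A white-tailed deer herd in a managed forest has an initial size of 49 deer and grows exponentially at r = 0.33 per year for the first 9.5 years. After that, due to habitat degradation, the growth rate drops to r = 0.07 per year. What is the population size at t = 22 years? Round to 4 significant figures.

Phase 1: N(9.5) = 49·e^(0.33×9.5) = 49·e^3.135 = 1126.44.
Phase 2 runs for 22 − 9.5 = 12.5 years at r = 0.07.
N(22) = 1126.44·e^(0.07×12.5) = 1126.44·e^0.875 = 2702.2.

2702 deer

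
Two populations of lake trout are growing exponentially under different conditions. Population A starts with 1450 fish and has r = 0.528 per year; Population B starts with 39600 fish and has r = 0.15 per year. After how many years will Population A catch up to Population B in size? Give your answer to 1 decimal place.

8.7 years

Set 1450·e^(0.528t) = 39600·e^(0.15t).
e^((0.528 − 0.15)t) = 39600/1450 → e^(0.378·t) = 27.31.
0.378·t = ln(27.31) = 3.3073, so t = 3.3073/0.378 = 8.7494.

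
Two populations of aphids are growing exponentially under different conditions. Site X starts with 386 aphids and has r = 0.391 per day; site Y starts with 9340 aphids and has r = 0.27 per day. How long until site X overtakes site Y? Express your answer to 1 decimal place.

26.3 days

Set 386·e^(0.391t) = 9340·e^(0.27t).
e^((0.391 − 0.27)t) = 9340/386 → e^(0.121·t) = 24.197.
0.121·t = ln(24.197) = 3.1862, so t = 3.1862/0.121 = 26.332.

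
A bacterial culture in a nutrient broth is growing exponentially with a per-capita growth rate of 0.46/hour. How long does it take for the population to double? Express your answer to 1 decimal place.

Doubling time t_d = ln(2)/r = 0.6931/0.46 = 1.5068.

1.5 hours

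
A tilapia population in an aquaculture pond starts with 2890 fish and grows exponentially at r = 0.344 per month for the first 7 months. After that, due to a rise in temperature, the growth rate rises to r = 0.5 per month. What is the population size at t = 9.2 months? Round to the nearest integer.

Phase 1: N(7) = 2890·e^(0.344×7) = 2890·e^2.408 = 32112.9.
Phase 2 runs for 9.2 − 7 = 2.2 months at r = 0.5.
N(9.2) = 32112.9·e^(0.5×2.2) = 32112.9·e^1.1 = 96472.4.

96472 fish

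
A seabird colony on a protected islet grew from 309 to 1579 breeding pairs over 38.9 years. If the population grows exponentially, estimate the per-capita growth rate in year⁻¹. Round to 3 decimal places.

From N(t) = N₀·e^(rt): e^(r·38.9) = 1579/309 = 5.11.
r·38.9 = ln(5.11) = 1.6312, so r = 1.6312/38.9 = 0.041933.

0.042 per year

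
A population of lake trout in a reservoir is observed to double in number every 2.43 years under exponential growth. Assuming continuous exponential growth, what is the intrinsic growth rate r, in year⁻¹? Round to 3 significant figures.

0.285 per year

r = ln(2)/t_d = 0.6931/2.43 = 0.28525.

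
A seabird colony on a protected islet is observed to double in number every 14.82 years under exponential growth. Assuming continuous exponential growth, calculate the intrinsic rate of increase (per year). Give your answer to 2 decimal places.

r = ln(2)/t_d = 0.6931/14.82 = 0.046771.

0.05 per year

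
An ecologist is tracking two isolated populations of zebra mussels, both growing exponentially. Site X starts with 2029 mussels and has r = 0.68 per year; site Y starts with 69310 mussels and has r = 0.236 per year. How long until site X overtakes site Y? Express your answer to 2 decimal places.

7.95 years

Set 2029·e^(0.68t) = 69310·e^(0.236t).
e^((0.68 − 0.236)t) = 69310/2029 → e^(0.444·t) = 34.16.
0.444·t = ln(34.16) = 3.531, so t = 3.531/0.444 = 7.9528.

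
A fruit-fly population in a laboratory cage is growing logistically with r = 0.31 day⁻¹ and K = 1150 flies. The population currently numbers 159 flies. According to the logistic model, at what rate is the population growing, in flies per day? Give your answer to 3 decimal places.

dN/dt = rN(1 − N/K) = 0.31 × 159 × (1 − 159/1150).
1 − 159/1150 = 0.86174; dN/dt = 0.31 × 159 × 0.86174 = 42.475.

42.475 flies per day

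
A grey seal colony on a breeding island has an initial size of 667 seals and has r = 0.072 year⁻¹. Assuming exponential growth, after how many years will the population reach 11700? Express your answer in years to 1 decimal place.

39.8 years

Set N₀·e^(rt) = 11700: e^(0.072·t) = 11700/667 = 17.541.
0.072·t = ln(17.541) = 2.8646, so t = 2.8646/0.072 = 39.785.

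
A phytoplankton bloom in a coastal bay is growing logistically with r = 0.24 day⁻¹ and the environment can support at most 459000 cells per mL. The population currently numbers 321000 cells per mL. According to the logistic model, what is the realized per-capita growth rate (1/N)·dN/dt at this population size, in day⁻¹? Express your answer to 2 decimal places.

(1/N)·dN/dt = r(1 − N/K) = 0.24 × (1 − 321000/459000).
= 0.24 × 0.30065 = 0.072157.

0.07 per day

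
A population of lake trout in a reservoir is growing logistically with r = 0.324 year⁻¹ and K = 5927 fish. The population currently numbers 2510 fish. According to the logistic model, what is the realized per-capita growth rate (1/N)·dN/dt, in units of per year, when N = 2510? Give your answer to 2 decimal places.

0.19 per year

(1/N)·dN/dt = r(1 − N/K) = 0.324 × (1 − 2510/5927).
= 0.324 × 0.57651 = 0.18679.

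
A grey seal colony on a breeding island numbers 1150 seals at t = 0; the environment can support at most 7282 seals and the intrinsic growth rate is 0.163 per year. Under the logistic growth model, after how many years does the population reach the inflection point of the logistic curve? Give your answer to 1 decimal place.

10.3 years

Logistic growth is fastest at N = K/2 = 3641.
A = (K − N₀)/N₀ = 5.3322. Set K/(1 + A·e^(−rt)) = K/2 → A·e^(−rt) = 1.
e^(−0.163t) = 1/5.3322 = 0.187541, so t = ln(5.3322)/0.163 = 1.6738/0.163 = 10.268.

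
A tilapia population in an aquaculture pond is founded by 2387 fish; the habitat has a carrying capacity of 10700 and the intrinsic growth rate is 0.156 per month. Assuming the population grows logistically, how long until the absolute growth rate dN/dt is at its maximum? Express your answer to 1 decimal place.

8.0 months

Logistic growth is fastest at N = K/2 = 5350.
A = (K − N₀)/N₀ = 3.4826. Set K/(1 + A·e^(−rt)) = K/2 → A·e^(−rt) = 1.
e^(−0.156t) = 1/3.4826 = 0.287141, so t = ln(3.4826)/0.156 = 1.2478/0.156 = 7.9986.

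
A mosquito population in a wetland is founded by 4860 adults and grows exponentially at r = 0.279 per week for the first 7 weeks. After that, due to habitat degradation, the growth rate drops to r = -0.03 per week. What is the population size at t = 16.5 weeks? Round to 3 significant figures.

Phase 1: N(7) = 4860·e^(0.279×7) = 4860·e^1.953 = 34262.1.
Phase 2 runs for 16.5 − 7 = 9.5 weeks at r = -0.03.
N(16.5) = 34262.1·e^(-0.03×9.5) = 34262.1·e^-0.285 = 25765.6.

25800 adults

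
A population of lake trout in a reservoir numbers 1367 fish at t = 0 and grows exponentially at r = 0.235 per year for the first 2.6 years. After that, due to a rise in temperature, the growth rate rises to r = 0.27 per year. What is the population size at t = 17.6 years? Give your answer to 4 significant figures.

Phase 1: N(2.6) = 1367·e^(0.235×2.6) = 1367·e^0.611 = 2518.39.
Phase 2 runs for 17.6 − 2.6 = 15 years at r = 0.27.
N(17.6) = 2518.39·e^(0.27×15) = 2518.39·e^4.05 = 144549.

144500 fish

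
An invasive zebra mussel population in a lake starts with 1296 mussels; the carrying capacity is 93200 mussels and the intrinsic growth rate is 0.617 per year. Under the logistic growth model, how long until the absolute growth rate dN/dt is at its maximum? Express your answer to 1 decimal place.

Logistic growth is fastest at N = K/2 = 46600.
A = (K − N₀)/N₀ = 70.914. Set K/(1 + A·e^(−rt)) = K/2 → A·e^(−rt) = 1.
e^(−0.617t) = 1/70.914 = 0.0141017, so t = ln(70.914)/0.617 = 4.2615/0.617 = 6.9067.

6.9 years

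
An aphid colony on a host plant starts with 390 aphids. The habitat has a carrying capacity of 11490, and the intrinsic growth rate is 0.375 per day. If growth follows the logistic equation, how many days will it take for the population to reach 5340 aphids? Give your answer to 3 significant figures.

A = (K − N₀)/N₀ = (11490 − 390)/390 = 28.462.
Solve 11490/(1 + 28.462·e^(−0.375t)) = 5340: 1 + 28.462·e^(−0.375t) = 2.1517, so e^(−0.375t) = 0.0404646.
−0.375·t = ln(0.0404646) = -3.2073, so t = 3.2073/0.375 = 8.5529.

8.55 days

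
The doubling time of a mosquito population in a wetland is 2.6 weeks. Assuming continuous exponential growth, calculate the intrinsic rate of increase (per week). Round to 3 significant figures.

r = ln(2)/t_d = 0.6931/2.6 = 0.2666.

0.267 per week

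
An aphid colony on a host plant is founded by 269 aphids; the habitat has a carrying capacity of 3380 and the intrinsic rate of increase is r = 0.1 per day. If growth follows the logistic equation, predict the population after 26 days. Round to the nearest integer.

1818 aphids

A = (K − N₀)/N₀ = (3380 − 269)/269 = 11.565.
N(t) = K/(1 + A·e^(−rt)) = 3380/(1 + 11.565×e^(−0.1×26)).
e^(−2.6) = 0.074274; denominator = 1 + 11.565×0.074274 = 1.859.
N = 3380/1.859 = 1818.2.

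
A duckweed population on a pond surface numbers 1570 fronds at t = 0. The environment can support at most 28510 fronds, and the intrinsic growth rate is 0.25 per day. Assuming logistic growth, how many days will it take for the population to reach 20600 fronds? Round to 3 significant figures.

15.2 days

A = (K − N₀)/N₀ = (28510 − 1570)/1570 = 17.159.
Solve 28510/(1 + 17.159·e^(−0.25t)) = 20600: 1 + 17.159·e^(−0.25t) = 1.384, so e^(−0.25t) = 0.0223775.
−0.25·t = ln(0.0223775) = -3.7997, so t = 3.7997/0.25 = 15.199.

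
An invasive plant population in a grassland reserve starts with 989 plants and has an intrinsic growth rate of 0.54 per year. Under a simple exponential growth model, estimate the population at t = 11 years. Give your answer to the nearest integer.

N(t) = N₀·e^(rt) = 989 × e^(0.54×11) = 989 × e^5.94.
e^5.94 ≈ 379.93, so N ≈ 989 × 379.93 = 375756.

375756 plants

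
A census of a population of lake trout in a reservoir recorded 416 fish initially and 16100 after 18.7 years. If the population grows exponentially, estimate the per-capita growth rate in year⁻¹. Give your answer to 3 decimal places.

0.196 per year

From N(t) = N₀·e^(rt): e^(r·18.7) = 16100/416 = 38.702.
r·18.7 = ln(38.702) = 3.6559, so r = 3.6559/18.7 = 0.1955.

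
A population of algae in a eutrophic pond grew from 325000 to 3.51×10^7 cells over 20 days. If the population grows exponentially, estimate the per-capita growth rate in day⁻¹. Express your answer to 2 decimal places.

From N(t) = N₀·e^(rt): e^(r·20) = 3.51×10^7/325000 = 108.
r·20 = ln(108) = 4.6821, so r = 4.6821/20 = 0.23411.

0.23 per day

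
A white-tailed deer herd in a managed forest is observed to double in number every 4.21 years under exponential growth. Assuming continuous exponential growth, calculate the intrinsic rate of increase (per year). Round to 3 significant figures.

0.165 per year

r = ln(2)/t_d = 0.6931/4.21 = 0.16464.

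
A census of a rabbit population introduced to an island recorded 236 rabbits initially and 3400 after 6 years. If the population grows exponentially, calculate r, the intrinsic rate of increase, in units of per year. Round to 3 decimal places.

From N(t) = N₀·e^(rt): e^(r·6) = 3400/236 = 14.407.
r·6 = ln(14.407) = 2.6677, so r = 2.6677/6 = 0.44462.

0.445 per year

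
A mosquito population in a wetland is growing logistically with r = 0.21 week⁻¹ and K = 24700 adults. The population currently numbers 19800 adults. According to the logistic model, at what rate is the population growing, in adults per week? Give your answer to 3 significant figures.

825 adults per week

dN/dt = rN(1 − N/K) = 0.21 × 19800 × (1 − 19800/24700).
1 − 19800/24700 = 0.19838; dN/dt = 0.21 × 19800 × 0.19838 = 824.87.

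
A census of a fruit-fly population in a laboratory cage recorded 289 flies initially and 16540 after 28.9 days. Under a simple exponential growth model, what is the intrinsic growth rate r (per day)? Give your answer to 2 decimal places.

From N(t) = N₀·e^(rt): e^(r·28.9) = 16540/289 = 57.232.
r·28.9 = ln(57.232) = 4.0471, so r = 4.0471/28.9 = 0.14004.

0.14 per day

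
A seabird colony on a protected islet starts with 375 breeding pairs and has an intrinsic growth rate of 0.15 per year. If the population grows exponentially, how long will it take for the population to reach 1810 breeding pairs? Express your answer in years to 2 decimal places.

Set N₀·e^(rt) = 1810: e^(0.15·t) = 1810/375 = 4.8267.
0.15·t = ln(4.8267) = 1.5742, so t = 1.5742/0.15 = 10.494.

10.49 years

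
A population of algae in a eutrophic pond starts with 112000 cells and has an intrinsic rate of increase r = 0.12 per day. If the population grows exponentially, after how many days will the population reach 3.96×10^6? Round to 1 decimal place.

Set N₀·e^(rt) = 3.96×10^6: e^(0.12·t) = 3.96×10^6/112000 = 35.357.
0.12·t = ln(35.357) = 3.5655, so t = 3.5655/0.12 = 29.713.

29.7 days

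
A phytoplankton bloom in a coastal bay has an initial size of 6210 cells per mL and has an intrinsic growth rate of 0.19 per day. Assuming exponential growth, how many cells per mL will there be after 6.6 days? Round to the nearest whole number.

N(t) = N₀·e^(rt) = 6210 × e^(0.19×6.6) = 6210 × e^1.254.
e^1.254 ≈ 3.5043, so N ≈ 6210 × 3.5043 = 21761.9.

21762 cells per mL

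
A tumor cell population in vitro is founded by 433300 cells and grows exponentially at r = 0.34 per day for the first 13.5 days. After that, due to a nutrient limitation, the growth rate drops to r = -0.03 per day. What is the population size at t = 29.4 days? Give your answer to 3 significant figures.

26500000 cells

Phase 1: N(13.5) = 433300·e^(0.34×13.5) = 433300·e^4.59 = 4.267764×10^7.
Phase 2 runs for 29.4 − 13.5 = 15.9 days at r = -0.03.
N(29.4) = 4.267764×10^7·e^(-0.03×15.9) = 4.267764×10^7·e^-0.477 = 2.648756×10^7.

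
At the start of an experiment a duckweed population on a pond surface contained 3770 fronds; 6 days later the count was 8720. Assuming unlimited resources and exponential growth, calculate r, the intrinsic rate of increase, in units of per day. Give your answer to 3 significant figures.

0.140 per day

From N(t) = N₀·e^(rt): e^(r·6) = 8720/3770 = 2.313.
r·6 = ln(2.313) = 0.83854, so r = 0.83854/6 = 0.13976.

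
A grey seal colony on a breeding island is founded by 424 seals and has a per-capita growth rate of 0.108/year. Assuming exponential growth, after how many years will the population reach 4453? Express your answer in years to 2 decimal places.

Set N₀·e^(rt) = 4453: e^(0.108·t) = 4453/424 = 10.502.
0.108·t = ln(10.502) = 2.3516, so t = 2.3516/0.108 = 21.774.

21.77 years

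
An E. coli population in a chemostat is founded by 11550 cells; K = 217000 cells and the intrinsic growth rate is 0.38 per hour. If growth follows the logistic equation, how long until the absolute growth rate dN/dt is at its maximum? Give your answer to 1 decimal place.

Logistic growth is fastest at N = K/2 = 108500.
A = (K − N₀)/N₀ = 17.788. Set K/(1 + A·e^(−rt)) = K/2 → A·e^(−rt) = 1.
e^(−0.38t) = 1/17.788 = 0.0562181, so t = ln(17.788)/0.38 = 2.8785/0.38 = 7.575.

7.6 hours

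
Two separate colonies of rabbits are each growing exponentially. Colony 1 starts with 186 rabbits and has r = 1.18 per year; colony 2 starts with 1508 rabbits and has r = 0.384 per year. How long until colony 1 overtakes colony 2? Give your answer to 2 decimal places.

Set 186·e^(1.18t) = 1508·e^(0.384t).
e^((1.18 − 0.384)t) = 1508/186 → e^(0.796·t) = 8.1075.
0.796·t = ln(8.1075) = 2.0928, so t = 2.0928/0.796 = 2.6291.

2.63 years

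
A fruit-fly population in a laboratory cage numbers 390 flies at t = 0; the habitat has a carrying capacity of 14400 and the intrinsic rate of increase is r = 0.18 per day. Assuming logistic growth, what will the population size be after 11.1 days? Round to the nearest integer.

A = (K − N₀)/N₀ = (14400 − 390)/390 = 35.923.
N(t) = K/(1 + A·e^(−rt)) = 14400/(1 + 35.923×e^(−0.18×11.1)).
e^(−1.998) = 0.13561; denominator = 1 + 35.923×0.13561 = 5.8714.
N = 14400/5.8714 = 2452.57.

2453 flies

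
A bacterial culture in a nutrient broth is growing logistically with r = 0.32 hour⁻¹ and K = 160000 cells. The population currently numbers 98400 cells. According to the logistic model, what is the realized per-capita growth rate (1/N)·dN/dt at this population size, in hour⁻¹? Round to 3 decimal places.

0.123 per hour

(1/N)·dN/dt = r(1 − N/K) = 0.32 × (1 − 98400/160000).
= 0.32 × 0.385 = 0.1232.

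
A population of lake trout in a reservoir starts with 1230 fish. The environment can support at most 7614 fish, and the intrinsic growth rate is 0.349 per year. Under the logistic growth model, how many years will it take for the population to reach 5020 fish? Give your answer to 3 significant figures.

A = (K − N₀)/N₀ = (7614 − 1230)/1230 = 5.1902.
Solve 7614/(1 + 5.1902·e^(−0.349t)) = 5020: 1 + 5.1902·e^(−0.349t) = 1.5167, so e^(−0.349t) = 0.0995585.
−0.349·t = ln(0.0995585) = -2.307, so t = 2.307/0.349 = 6.6103.

6.61 years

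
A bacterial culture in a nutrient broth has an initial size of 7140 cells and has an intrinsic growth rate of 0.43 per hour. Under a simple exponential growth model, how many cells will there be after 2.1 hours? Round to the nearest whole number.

17614 cells

N(t) = N₀·e^(rt) = 7140 × e^(0.43×2.1) = 7140 × e^0.903.
e^0.903 ≈ 2.467, so N ≈ 7140 × 2.467 = 17614.3.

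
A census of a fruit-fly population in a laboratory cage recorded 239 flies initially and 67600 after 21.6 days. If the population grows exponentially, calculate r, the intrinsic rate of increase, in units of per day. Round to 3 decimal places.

From N(t) = N₀·e^(rt): e^(r·21.6) = 67600/239 = 282.85.
r·21.6 = ln(282.85) = 5.6449, so r = 5.6449/21.6 = 0.26134.

0.261 per day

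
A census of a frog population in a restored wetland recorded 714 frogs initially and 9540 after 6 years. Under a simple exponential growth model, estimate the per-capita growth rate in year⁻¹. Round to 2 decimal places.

From N(t) = N₀·e^(rt): e^(r·6) = 9540/714 = 13.361.
r·6 = ln(13.361) = 2.5924, so r = 2.5924/6 = 0.43206.

0.43 per year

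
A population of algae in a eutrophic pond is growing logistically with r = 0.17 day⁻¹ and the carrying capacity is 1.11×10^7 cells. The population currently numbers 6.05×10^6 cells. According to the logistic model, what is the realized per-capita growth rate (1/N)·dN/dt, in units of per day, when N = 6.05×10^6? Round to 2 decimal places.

0.08 per day

(1/N)·dN/dt = r(1 − N/K) = 0.17 × (1 − 6.05×10^6/1.11×10^7).
= 0.17 × 0.45495 = 0.077342.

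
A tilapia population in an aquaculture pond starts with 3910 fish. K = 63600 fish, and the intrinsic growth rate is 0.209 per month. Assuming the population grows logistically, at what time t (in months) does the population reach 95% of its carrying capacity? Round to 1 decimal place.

27.1 months

A = (K − N₀)/N₀ = (63600 − 3910)/3910 = 15.266.
Solve 63600/(1 + 15.266·e^(−0.209t)) = 60420: 1 + 15.266·e^(−0.209t) = 1.0526, so e^(−0.209t) = 0.00344764.
−0.209·t = ln(0.00344764) = -5.6701, so t = 5.6701/0.209 = 27.13.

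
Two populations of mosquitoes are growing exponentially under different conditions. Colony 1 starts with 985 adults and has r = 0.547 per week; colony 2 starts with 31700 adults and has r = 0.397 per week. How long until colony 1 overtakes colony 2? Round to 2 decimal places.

Set 985·e^(0.547t) = 31700·e^(0.397t).
e^((0.547 − 0.397)t) = 31700/985 → e^(0.15·t) = 32.183.
0.15·t = ln(32.183) = 3.4714, so t = 3.4714/0.15 = 23.143.

23.14 weeks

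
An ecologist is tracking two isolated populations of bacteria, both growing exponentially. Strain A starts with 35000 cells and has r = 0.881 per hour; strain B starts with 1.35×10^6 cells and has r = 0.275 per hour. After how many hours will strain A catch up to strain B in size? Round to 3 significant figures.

Set 35000·e^(0.881t) = 1.35×10^6·e^(0.275t).
e^((0.881 − 0.275)t) = 1.35×10^6/35000 → e^(0.606·t) = 38.571.
0.606·t = ln(38.571) = 3.6525, so t = 3.6525/0.606 = 6.0272.

6.03 hours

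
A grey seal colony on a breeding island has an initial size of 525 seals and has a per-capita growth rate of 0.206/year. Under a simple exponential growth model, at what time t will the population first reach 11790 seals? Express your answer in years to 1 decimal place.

15.1 years

Set N₀·e^(rt) = 11790: e^(0.206·t) = 11790/525 = 22.457.
0.206·t = ln(22.457) = 3.1116, so t = 3.1116/0.206 = 15.105.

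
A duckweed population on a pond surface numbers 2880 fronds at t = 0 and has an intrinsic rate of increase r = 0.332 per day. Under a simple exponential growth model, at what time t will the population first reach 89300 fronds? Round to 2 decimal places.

10.34 days

Set N₀·e^(rt) = 89300: e^(0.332·t) = 89300/2880 = 31.007.
0.332·t = ln(31.007) = 3.4342, so t = 3.4342/0.332 = 10.344.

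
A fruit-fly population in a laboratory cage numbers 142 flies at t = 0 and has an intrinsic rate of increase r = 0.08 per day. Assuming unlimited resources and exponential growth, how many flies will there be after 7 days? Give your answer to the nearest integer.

249 flies

N(t) = N₀·e^(rt) = 142 × e^(0.08×7) = 142 × e^0.56.
e^0.56 ≈ 1.7507, so N ≈ 142 × 1.7507 = 248.595.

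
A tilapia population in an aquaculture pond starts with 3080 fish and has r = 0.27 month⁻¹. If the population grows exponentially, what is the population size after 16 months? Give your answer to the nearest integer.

231581 fish

N(t) = N₀·e^(rt) = 3080 × e^(0.27×16) = 3080 × e^4.32.
e^4.32 ≈ 75.189, so N ≈ 3080 × 75.189 = 231581.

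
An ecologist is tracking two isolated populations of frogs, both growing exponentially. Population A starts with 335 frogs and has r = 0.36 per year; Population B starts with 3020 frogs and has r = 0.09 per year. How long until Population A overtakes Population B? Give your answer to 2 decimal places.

8.14 years

Set 335·e^(0.36t) = 3020·e^(0.09t).
e^((0.36 − 0.09)t) = 3020/335 → e^(0.27·t) = 9.0149.
0.27·t = ln(9.0149) = 2.1989, so t = 2.1989/0.27 = 8.144.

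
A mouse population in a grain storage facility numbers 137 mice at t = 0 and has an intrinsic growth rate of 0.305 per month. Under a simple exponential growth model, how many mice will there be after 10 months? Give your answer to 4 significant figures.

2893 mice

N(t) = N₀·e^(rt) = 137 × e^(0.305×10) = 137 × e^3.05.
e^3.05 ≈ 21.115, so N ≈ 137 × 21.115 = 2892.8.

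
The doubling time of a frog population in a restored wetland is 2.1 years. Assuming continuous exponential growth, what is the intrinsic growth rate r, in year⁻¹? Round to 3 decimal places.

r = ln(2)/t_d = 0.6931/2.1 = 0.33007.

0.330 per year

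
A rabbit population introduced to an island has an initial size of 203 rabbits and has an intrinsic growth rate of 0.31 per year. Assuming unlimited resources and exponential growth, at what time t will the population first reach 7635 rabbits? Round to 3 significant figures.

Set N₀·e^(rt) = 7635: e^(0.31·t) = 7635/203 = 37.611.
0.31·t = ln(37.611) = 3.6273, so t = 3.6273/0.31 = 11.701.

11.7 years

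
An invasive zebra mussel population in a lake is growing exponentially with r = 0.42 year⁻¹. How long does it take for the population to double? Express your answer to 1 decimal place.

Doubling time t_d = ln(2)/r = 0.6931/0.42 = 1.6504.

1.7 years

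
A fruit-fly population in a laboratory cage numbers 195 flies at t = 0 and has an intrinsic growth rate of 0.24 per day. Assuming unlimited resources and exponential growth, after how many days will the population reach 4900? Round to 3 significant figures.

Set N₀·e^(rt) = 4900: e^(0.24·t) = 4900/195 = 25.128.
0.24·t = ln(25.128) = 3.224, so t = 3.224/0.24 = 13.433.

13.4 days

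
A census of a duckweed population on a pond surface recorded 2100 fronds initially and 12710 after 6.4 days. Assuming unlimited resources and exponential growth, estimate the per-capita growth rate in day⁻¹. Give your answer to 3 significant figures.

0.281 per day

From N(t) = N₀·e^(rt): e^(r·6.4) = 12710/2100 = 6.0524.
r·6.4 = ln(6.0524) = 1.8005, so r = 1.8005/6.4 = 0.28132.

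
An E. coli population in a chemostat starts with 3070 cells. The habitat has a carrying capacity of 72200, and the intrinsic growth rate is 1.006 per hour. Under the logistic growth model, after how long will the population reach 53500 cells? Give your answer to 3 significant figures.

A = (K − N₀)/N₀ = (72200 − 3070)/3070 = 22.518.
Solve 72200/(1 + 22.518·e^(−1.006t)) = 53500: 1 + 22.518·e^(−1.006t) = 1.3495, so e^(−1.006t) = 0.0155224.
−1.006·t = ln(0.0155224) = -4.1655, so t = 4.1655/1.006 = 4.1406.

4.14 hours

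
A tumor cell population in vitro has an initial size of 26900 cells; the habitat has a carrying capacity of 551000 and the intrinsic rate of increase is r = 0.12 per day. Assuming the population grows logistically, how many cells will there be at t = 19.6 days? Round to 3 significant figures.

A = (K − N₀)/N₀ = (551000 − 26900)/26900 = 19.483.
N(t) = K/(1 + A·e^(−rt)) = 551000/(1 + 19.483×e^(−0.12×19.6)).
e^(−2.352) = 0.095179; denominator = 1 + 19.483×0.095179 = 2.8544.
N = 551000/2.8544 = 193036.

193000 cells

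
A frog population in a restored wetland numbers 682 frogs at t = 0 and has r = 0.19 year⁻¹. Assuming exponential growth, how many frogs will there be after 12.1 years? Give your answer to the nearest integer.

N(t) = N₀·e^(rt) = 682 × e^(0.19×12.1) = 682 × e^2.299.
e^2.299 ≈ 9.9642, so N ≈ 682 × 9.9642 = 6795.59.

6796 frogs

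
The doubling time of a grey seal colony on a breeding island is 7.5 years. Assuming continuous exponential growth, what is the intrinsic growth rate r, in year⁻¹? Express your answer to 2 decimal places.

r = ln(2)/t_d = 0.6931/7.5 = 0.09242.

0.09 per year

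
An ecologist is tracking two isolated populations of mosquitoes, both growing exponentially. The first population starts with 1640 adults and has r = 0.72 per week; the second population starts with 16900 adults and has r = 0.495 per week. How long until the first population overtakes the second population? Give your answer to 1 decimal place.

Set 1640·e^(0.72t) = 16900·e^(0.495t).
e^((0.72 − 0.495)t) = 16900/1640 → e^(0.225·t) = 10.305.
0.225·t = ln(10.305) = 2.3326, so t = 2.3326/0.225 = 10.367.

10.4 weeks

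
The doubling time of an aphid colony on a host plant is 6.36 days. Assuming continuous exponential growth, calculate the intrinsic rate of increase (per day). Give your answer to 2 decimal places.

0.11 per day

r = ln(2)/t_d = 0.6931/6.36 = 0.10899.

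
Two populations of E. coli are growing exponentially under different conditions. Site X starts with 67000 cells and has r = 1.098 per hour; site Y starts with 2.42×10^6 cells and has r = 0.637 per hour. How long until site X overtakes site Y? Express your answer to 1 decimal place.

Set 67000·e^(1.098t) = 2.42×10^6·e^(0.637t).
e^((1.098 − 0.637)t) = 2.42×10^6/67000 → e^(0.461·t) = 36.119.
0.461·t = ln(36.119) = 3.5868, so t = 3.5868/0.461 = 7.7805.

7.8 hours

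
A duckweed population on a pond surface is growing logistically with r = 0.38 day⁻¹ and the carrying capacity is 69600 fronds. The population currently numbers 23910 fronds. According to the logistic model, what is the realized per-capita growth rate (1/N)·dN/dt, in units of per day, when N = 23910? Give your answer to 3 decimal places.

(1/N)·dN/dt = r(1 − N/K) = 0.38 × (1 − 23910/69600).
= 0.38 × 0.65647 = 0.24946.

0.249 per day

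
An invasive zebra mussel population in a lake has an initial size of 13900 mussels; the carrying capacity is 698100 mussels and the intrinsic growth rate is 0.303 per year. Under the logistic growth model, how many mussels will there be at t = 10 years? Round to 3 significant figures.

207000 mussels

A = (K − N₀)/N₀ = (698100 − 13900)/13900 = 49.223.
N(t) = K/(1 + A·e^(−rt)) = 698100/(1 + 49.223×e^(−0.303×10)).
e^(−3.03) = 0.048316; denominator = 1 + 49.223×0.048316 = 3.3782.
N = 698100/3.3782 = 206646.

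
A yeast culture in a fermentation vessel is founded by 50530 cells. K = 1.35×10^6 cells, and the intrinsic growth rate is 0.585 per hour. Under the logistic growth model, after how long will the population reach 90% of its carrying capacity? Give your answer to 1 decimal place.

A = (K − N₀)/N₀ = (1.35×10^6 − 50530)/50530 = 25.717.
Solve 1.35×10^6/(1 + 25.717·e^(−0.585t)) = 1.215×10^6: 1 + 25.717·e^(−0.585t) = 1.1111, so e^(−0.585t) = 0.00432056.
−0.585·t = ln(0.00432056) = -5.4444, so t = 5.4444/0.585 = 9.3066.

9.3 hours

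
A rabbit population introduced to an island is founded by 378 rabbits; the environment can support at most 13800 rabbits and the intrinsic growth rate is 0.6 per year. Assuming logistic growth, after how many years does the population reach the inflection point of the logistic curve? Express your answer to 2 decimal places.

5.95 years

Logistic growth is fastest at N = K/2 = 6900.
A = (K − N₀)/N₀ = 35.508. Set K/(1 + A·e^(−rt)) = K/2 → A·e^(−rt) = 1.
e^(−0.6t) = 1/35.508 = 0.0281627, so t = ln(35.508)/0.6 = 3.5698/0.6 = 5.9496.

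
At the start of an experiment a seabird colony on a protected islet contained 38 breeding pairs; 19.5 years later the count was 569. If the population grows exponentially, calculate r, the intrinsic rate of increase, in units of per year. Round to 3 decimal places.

0.139 per year

From N(t) = N₀·e^(rt): e^(r·19.5) = 569/38 = 14.974.
r·19.5 = ln(14.974) = 2.7063, so r = 2.7063/19.5 = 0.13878.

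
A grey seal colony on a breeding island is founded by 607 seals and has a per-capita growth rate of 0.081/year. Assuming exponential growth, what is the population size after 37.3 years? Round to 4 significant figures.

N(t) = N₀·e^(rt) = 607 × e^(0.081×37.3) = 607 × e^3.021.
e^3.021 ≈ 20.518, so N ≈ 607 × 20.518 = 12454.4.

12450 seals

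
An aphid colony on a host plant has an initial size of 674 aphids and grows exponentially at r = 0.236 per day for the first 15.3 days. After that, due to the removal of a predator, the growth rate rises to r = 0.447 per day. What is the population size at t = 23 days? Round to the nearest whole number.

779128 aphids

Phase 1: N(15.3) = 674·e^(0.236×15.3) = 674·e^3.611 = 24935.1.
Phase 2 runs for 23 − 15.3 = 7.7 days at r = 0.447.
N(23) = 24935.1·e^(0.447×7.7) = 24935.1·e^3.442 = 779128.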